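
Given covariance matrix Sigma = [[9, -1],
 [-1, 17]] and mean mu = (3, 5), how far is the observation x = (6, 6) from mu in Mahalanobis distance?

Step 1 — centre the observation: (x - mu) = (3, 1).

Step 2 — invert Sigma. det(Sigma) = 9·17 - (-1)² = 152.
  Sigma^{-1} = (1/det) · [[d, -b], [-b, a]] = [[0.1118, 0.0066],
 [0.0066, 0.0592]].

Step 3 — form the quadratic (x - mu)^T · Sigma^{-1} · (x - mu):
  Sigma^{-1} · (x - mu) = (0.3421, 0.0789).
  (x - mu)^T · [Sigma^{-1} · (x - mu)] = (3)·(0.3421) + (1)·(0.0789) = 1.1053.

Step 4 — take square root: d = √(1.1053) ≈ 1.0513.

d(x, mu) = √(1.1053) ≈ 1.0513


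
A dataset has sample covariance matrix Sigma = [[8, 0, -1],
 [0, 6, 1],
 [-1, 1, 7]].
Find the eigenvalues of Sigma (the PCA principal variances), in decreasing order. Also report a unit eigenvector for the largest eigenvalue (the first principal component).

Step 1 — characteristic polynomial p(λ) = det(λI - Sigma) = λ³ - tr·λ² + c_1·λ - det, where tr = trace, c_1 = sum of the principal 2×2 minors, det = det(Sigma):
  tr = 8 + 6 + 7 = 21,
  c_1 = (8·6 - (0)²) + (8·7 - (-1)²) + (6·7 - (1)²) = 48 + 55 + 41 = 144,
  det = 8·(6·7 - (1)²) - (0)·((0)·7 - (1)·(-1)) + (-1)·((0)·(1) - 6·(-1)) = 8·(41) - (0)·(1) + (-1)·(6) = 322.
  So p(λ) = λ³ - 21λ² + 144λ - 322.
Step 2 — look for an integer root (rational root theorem: any rational root is an integer divisor of 322). Testing λ = 7:
  p(7) = 343 - 1029 + 1008 - 322 = 0  ✓
  Dividing out (λ - 7): p(λ) = (λ - 7)(λ² - 14λ + 46).
Step 3 — remaining eigenvalues from the quadratic λ² - 14λ + 46 = 0:
  Δ = 14² - 4·46 = 196 - 184 = 12,  λ = (14 ± √12)/2 = (14 ± 3.4641)/2 ≈ 8.7321 or 5.2679.
  Sorted: λ_1 = 8.7321,  λ_2 = 7,  λ_3 = 5.2679  (check: sum = 21 = tr ✓).

Step 4 — unit eigenvector for λ_1 ≈ 8.7321: v spans the null space of (Sigma - λ_1 I), whose rows are
  r_1 = (-0.7321, 0, -1),  r_2 = (0, -2.7321, 1),  r_3 = (-1, 1, -1.7321).
  v is orthogonal to every row, so take v ∝ r_1 × r_2 = ((0)·(1) - (-1)·(-2.7321), (-1)·(0) - (-0.7321)·(1), (-0.7321)·(-2.7321) - (0)·(0)) ≈ (-2.7321, 0.7321, 2).
  Rescale (multiply by -1 so the first nonzero entry is positive): u = (2.7321, -0.7321, -2).
  ||u|| = √((2.7321)² + (-0.7321)² + (-2)²) = √(12) ≈ 3.4641,  v_1 = u/||u|| ≈ (0.7887, -0.2113, -0.5774) (||v_1|| = 1).

λ_1 = 8.7321,  λ_2 = 7,  λ_3 = 5.2679;  v_1 ≈ (0.7887, -0.2113, -0.5774)


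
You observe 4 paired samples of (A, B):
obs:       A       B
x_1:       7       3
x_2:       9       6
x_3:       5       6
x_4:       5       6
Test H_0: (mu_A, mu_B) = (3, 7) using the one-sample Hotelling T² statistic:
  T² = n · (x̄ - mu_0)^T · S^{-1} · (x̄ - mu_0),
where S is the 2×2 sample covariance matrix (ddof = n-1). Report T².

Step 1 — sample mean vector:
  mean(A) = (7 + 9 + 5 + 5) / 4 = 26/4 = 6.5
  mean(B) = (3 + 6 + 6 + 6) / 4 = 21/4 = 5.25
  x̄ = (6.5, 5.25),  deviation x̄ - mu_0 = (6.5, 5.25) - (3, 7) = (3.5, -1.75).

Step 2 — sample covariance matrix, S[i,j] = (1/(n-1)) · Σ_k (x_{k,i} - mean_i) · (x_{k,j} - mean_j), divisor n-1 = 3:
  S[A,A] = ((0.5)·(0.5) + (2.5)·(2.5) + (-1.5)·(-1.5) + (-1.5)·(-1.5)) / 3 = 11/3 = 3.6667
  S[A,B] = ((0.5)·(-2.25) + (2.5)·(0.75) + (-1.5)·(0.75) + (-1.5)·(0.75)) / 3 = -1.5/3 = -0.5
  S[B,B] = ((-2.25)·(-2.25) + (0.75)·(0.75) + (0.75)·(0.75) + (0.75)·(0.75)) / 3 = 6.75/3 = 2.25
  S = [[3.6667, -0.5],
 [-0.5, 2.25]].

Step 3 — invert S. det(S) = 3.6667·2.25 - (-0.5)² = 8.
  S^{-1} = (1/det) · [[d, -b], [-b, a]] = [[0.2813, 0.0625],
 [0.0625, 0.4583]].

Step 4 — quadratic form (x̄ - mu_0)^T · S^{-1} · (x̄ - mu_0):
  S^{-1} · (x̄ - mu_0) = (0.875, -0.5833),
  (x̄ - mu_0)^T · [...] = (3.5)·(0.875) + (-1.75)·(-0.5833) = 4.0833.

Step 5 — scale by n: T² = 4 · 4.0833 = 16.3333.

T² ≈ 16.3333


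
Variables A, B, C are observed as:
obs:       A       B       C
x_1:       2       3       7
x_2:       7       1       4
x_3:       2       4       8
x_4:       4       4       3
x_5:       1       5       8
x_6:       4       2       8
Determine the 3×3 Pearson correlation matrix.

Step 1 — column means:
  mean(A) = (2 + 7 + 2 + 4 + 1 + 4) / 6 = 20/6 = 3.3333
  mean(B) = (3 + 1 + 4 + 4 + 5 + 2) / 6 = 19/6 = 3.1667
  mean(C) = (7 + 4 + 8 + 3 + 8 + 8) / 6 = 38/6 = 6.3333

Step 2 — sample variances and covariances s[i,j] = (1/(n-1)) · Σ_k (x_{k,i} - mean_i) · (x_{k,j} - mean_j), with n-1 = 5:
  s[A,A] = ((-1.3333)·(-1.3333) + (3.6667)·(3.6667) + (-1.3333)·(-1.3333) + (0.6667)·(0.6667) + (-2.3333)·(-2.3333) + (0.6667)·(0.6667)) / 5 = 23.3333/5 = 4.6667
  s[A,B] = ((-1.3333)·(-0.1667) + (3.6667)·(-2.1667) + (-1.3333)·(0.8333) + (0.6667)·(0.8333) + (-2.3333)·(1.8333) + (0.6667)·(-1.1667)) / 5 = -13.3333/5 = -2.6667
  s[A,C] = ((-1.3333)·(0.6667) + (3.6667)·(-2.3333) + (-1.3333)·(1.6667) + (0.6667)·(-3.3333) + (-2.3333)·(1.6667) + (0.6667)·(1.6667)) / 5 = -16.6667/5 = -3.3333
  s[B,B] = ((-0.1667)·(-0.1667) + (-2.1667)·(-2.1667) + (0.8333)·(0.8333) + (0.8333)·(0.8333) + (1.8333)·(1.8333) + (-1.1667)·(-1.1667)) / 5 = 10.8333/5 = 2.1667
  s[B,C] = ((-0.1667)·(0.6667) + (-2.1667)·(-2.3333) + (0.8333)·(1.6667) + (0.8333)·(-3.3333) + (1.8333)·(1.6667) + (-1.1667)·(1.6667)) / 5 = 4.6667/5 = 0.9333
  s[C,C] = ((0.6667)·(0.6667) + (-2.3333)·(-2.3333) + (1.6667)·(1.6667) + (-3.3333)·(-3.3333) + (1.6667)·(1.6667) + (1.6667)·(1.6667)) / 5 = 25.3333/5 = 5.0667
  Sample standard deviations s_i = √(s[i,i]):
  s(A) = √(4.6667) = 2.1602
  s(B) = √(2.1667) = 1.472
  s(C) = √(5.0667) = 2.2509

Step 3 — r_{ij} = s_{ij} / (s_i · s_j):
  r[A,A] = 1 (diagonal).
  r[A,B] = -2.6667 / (2.1602 · 1.472) = -2.6667 / 3.1798 = -0.8386
  r[A,C] = -3.3333 / (2.1602 · 2.2509) = -3.3333 / 4.8626 = -0.6855
  r[B,B] = 1 (diagonal).
  r[B,C] = 0.9333 / (1.472 · 2.2509) = 0.9333 / 3.3133 = 0.2817
  r[C,C] = 1 (diagonal).

R is symmetric with unit diagonal. Assembling:

R = [[1, -0.8386, -0.6855],
 [-0.8386, 1, 0.2817],
 [-0.6855, 0.2817, 1]]


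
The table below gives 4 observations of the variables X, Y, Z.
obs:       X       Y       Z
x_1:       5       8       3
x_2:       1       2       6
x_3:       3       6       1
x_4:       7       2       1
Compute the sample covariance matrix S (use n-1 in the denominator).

Step 1 — column means:
  mean(X) = (5 + 1 + 3 + 7) / 4 = 16/4 = 4
  mean(Y) = (8 + 2 + 6 + 2) / 4 = 18/4 = 4.5
  mean(Z) = (3 + 6 + 1 + 1) / 4 = 11/4 = 2.75

Step 2 — sample covariance S[i,j] = (1/(n-1)) · Σ_k (x_{k,i} - mean_i) · (x_{k,j} - mean_j), with n-1 = 3.
  S[X,X] = ((1)·(1) + (-3)·(-3) + (-1)·(-1) + (3)·(3)) / 3 = 20/3 = 6.6667
  S[X,Y] = ((1)·(3.5) + (-3)·(-2.5) + (-1)·(1.5) + (3)·(-2.5)) / 3 = 2/3 = 0.6667
  S[X,Z] = ((1)·(0.25) + (-3)·(3.25) + (-1)·(-1.75) + (3)·(-1.75)) / 3 = -13/3 = -4.3333
  S[Y,Y] = ((3.5)·(3.5) + (-2.5)·(-2.5) + (1.5)·(1.5) + (-2.5)·(-2.5)) / 3 = 27/3 = 9
  S[Y,Z] = ((3.5)·(0.25) + (-2.5)·(3.25) + (1.5)·(-1.75) + (-2.5)·(-1.75)) / 3 = -5.5/3 = -1.8333
  S[Z,Z] = ((0.25)·(0.25) + (3.25)·(3.25) + (-1.75)·(-1.75) + (-1.75)·(-1.75)) / 3 = 16.75/3 = 5.5833

S is symmetric (S[j,i] = S[i,j]). Assembling:

S = [[6.6667, 0.6667, -4.3333],
 [0.6667, 9, -1.8333],
 [-4.3333, -1.8333, 5.5833]]


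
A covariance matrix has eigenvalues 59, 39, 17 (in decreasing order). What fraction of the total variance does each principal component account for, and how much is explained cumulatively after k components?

Step 1 — total variance = trace(Sigma) = Σ λ_i = 59 + 39 + 17 = 115.

Step 2 — fraction explained by component i = λ_i / Σ λ:
  PC1: 59/115 = 0.513
  PC2: 39/115 = 0.3391
  PC3: 17/115 = 0.1478

Step 3 — cumulative fraction after k components = (λ_1 + ... + λ_k) / Σ λ:
  k = 1: 59/115 = 0.513
  k = 2: (59 + 39)/115 = 98/115 = 0.8522
  k = 3: (59 + 39 + 17)/115 = 115/115 = 1

Summary (fraction, with percent):

explained: PC1 0.513 (51.3%), PC2 0.3391 (33.91%), PC3 0.1478 (14.78%);  cumulative: 0.513, 0.8522, 1


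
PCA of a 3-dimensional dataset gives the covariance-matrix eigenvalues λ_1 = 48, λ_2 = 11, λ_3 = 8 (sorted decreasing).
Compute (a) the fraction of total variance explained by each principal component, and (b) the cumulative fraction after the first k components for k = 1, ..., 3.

Step 1 — total variance = trace(Sigma) = Σ λ_i = 48 + 11 + 8 = 67.

Step 2 — fraction explained by component i = λ_i / Σ λ:
  PC1: 48/67 = 0.7164
  PC2: 11/67 = 0.1642
  PC3: 8/67 = 0.1194

Step 3 — cumulative fraction after k components = (λ_1 + ... + λ_k) / Σ λ:
  k = 1: 48/67 = 0.7164
  k = 2: (48 + 11)/67 = 59/67 = 0.8806
  k = 3: (48 + 11 + 8)/67 = 67/67 = 1

Summary (fraction, with percent):

explained: PC1 0.7164 (71.64%), PC2 0.1642 (16.42%), PC3 0.1194 (11.94%);  cumulative: 0.7164, 0.8806, 1


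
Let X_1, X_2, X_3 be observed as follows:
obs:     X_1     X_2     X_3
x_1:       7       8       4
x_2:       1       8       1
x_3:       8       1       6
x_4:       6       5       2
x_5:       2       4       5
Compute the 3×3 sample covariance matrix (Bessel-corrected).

Step 1 — column means:
  mean(X_1) = (7 + 1 + 8 + 6 + 2) / 5 = 24/5 = 4.8
  mean(X_2) = (8 + 8 + 1 + 5 + 4) / 5 = 26/5 = 5.2
  mean(X_3) = (4 + 1 + 6 + 2 + 5) / 5 = 18/5 = 3.6

Step 2 — sample covariance S[i,j] = (1/(n-1)) · Σ_k (x_{k,i} - mean_i) · (x_{k,j} - mean_j), with n-1 = 4.
  S[X_1,X_1] = ((2.2)·(2.2) + (-3.8)·(-3.8) + (3.2)·(3.2) + (1.2)·(1.2) + (-2.8)·(-2.8)) / 4 = 38.8/4 = 9.7
  S[X_1,X_2] = ((2.2)·(2.8) + (-3.8)·(2.8) + (3.2)·(-4.2) + (1.2)·(-0.2) + (-2.8)·(-1.2)) / 4 = -14.8/4 = -3.7
  S[X_1,X_3] = ((2.2)·(0.4) + (-3.8)·(-2.6) + (3.2)·(2.4) + (1.2)·(-1.6) + (-2.8)·(1.4)) / 4 = 12.6/4 = 3.15
  S[X_2,X_2] = ((2.8)·(2.8) + (2.8)·(2.8) + (-4.2)·(-4.2) + (-0.2)·(-0.2) + (-1.2)·(-1.2)) / 4 = 34.8/4 = 8.7
  S[X_2,X_3] = ((2.8)·(0.4) + (2.8)·(-2.6) + (-4.2)·(2.4) + (-0.2)·(-1.6) + (-1.2)·(1.4)) / 4 = -17.6/4 = -4.4
  S[X_3,X_3] = ((0.4)·(0.4) + (-2.6)·(-2.6) + (2.4)·(2.4) + (-1.6)·(-1.6) + (1.4)·(1.4)) / 4 = 17.2/4 = 4.3

S is symmetric (S[j,i] = S[i,j]). Assembling:

S = [[9.7, -3.7, 3.15],
 [-3.7, 8.7, -4.4],
 [3.15, -4.4, 4.3]]


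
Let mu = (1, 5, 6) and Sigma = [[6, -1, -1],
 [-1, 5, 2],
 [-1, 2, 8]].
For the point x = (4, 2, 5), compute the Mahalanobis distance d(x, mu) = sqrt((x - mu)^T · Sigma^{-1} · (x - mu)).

Step 1 — centre the observation: (x - mu) = (3, -3, -1).

Step 2 — invert Sigma (cofactor / det for 3×3, or solve directly):
  Sigma^{-1} = [[0.1739, 0.029, 0.0145],
 [0.029, 0.2271, -0.0531],
 [0.0145, -0.0531, 0.1401]].

Step 3 — form the quadratic (x - mu)^T · Sigma^{-1} · (x - mu):
  Sigma^{-1} · (x - mu) = (0.4203, -0.5411, 0.0628).
  (x - mu)^T · [Sigma^{-1} · (x - mu)] = (3)·(0.4203) + (-3)·(-0.5411) + (-1)·(0.0628) = 2.8213.

Step 4 — take square root: d = √(2.8213) ≈ 1.6797.

d(x, mu) = √(2.8213) ≈ 1.6797


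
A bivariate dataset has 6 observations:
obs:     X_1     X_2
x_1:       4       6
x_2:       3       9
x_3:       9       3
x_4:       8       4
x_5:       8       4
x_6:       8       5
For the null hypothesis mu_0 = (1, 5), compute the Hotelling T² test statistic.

Step 1 — sample mean vector:
  mean(X_1) = (4 + 3 + 9 + 8 + 8 + 8) / 6 = 40/6 = 6.6667
  mean(X_2) = (6 + 9 + 3 + 4 + 4 + 5) / 6 = 31/6 = 5.1667
  x̄ = (6.6667, 5.1667),  deviation x̄ - mu_0 = (6.6667, 5.1667) - (1, 5) = (5.6667, 0.1667).

Step 2 — sample covariance matrix, S[i,j] = (1/(n-1)) · Σ_k (x_{k,i} - mean_i) · (x_{k,j} - mean_j), divisor n-1 = 5:
  S[X_1,X_1] = ((-2.6667)·(-2.6667) + (-3.6667)·(-3.6667) + (2.3333)·(2.3333) + (1.3333)·(1.3333) + (1.3333)·(1.3333) + (1.3333)·(1.3333)) / 5 = 31.3333/5 = 6.2667
  S[X_1,X_2] = ((-2.6667)·(0.8333) + (-3.6667)·(3.8333) + (2.3333)·(-2.1667) + (1.3333)·(-1.1667) + (1.3333)·(-1.1667) + (1.3333)·(-0.1667)) / 5 = -24.6667/5 = -4.9333
  S[X_2,X_2] = ((0.8333)·(0.8333) + (3.8333)·(3.8333) + (-2.1667)·(-2.1667) + (-1.1667)·(-1.1667) + (-1.1667)·(-1.1667) + (-0.1667)·(-0.1667)) / 5 = 22.8333/5 = 4.5667
  S = [[6.2667, -4.9333],
 [-4.9333, 4.5667]].

Step 3 — invert S. det(S) = 6.2667·4.5667 - (-4.9333)² = 4.28.
  S^{-1} = (1/det) · [[d, -b], [-b, a]] = [[1.067, 1.1526],
 [1.1526, 1.4642]].

Step 4 — quadratic form (x̄ - mu_0)^T · S^{-1} · (x̄ - mu_0):
  S^{-1} · (x̄ - mu_0) = (6.2383, 6.7757),
  (x̄ - mu_0)^T · [...] = (5.6667)·(6.2383) + (0.1667)·(6.7757) = 36.4798.

Step 5 — scale by n: T² = 6 · 36.4798 = 218.8785.

T² ≈ 218.8785


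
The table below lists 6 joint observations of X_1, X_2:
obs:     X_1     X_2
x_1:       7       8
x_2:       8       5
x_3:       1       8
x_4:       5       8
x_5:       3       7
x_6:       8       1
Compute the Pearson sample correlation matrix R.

Step 1 — column means:
  mean(X_1) = (7 + 8 + 1 + 5 + 3 + 8) / 6 = 32/6 = 5.3333
  mean(X_2) = (8 + 5 + 8 + 8 + 7 + 1) / 6 = 37/6 = 6.1667

Step 2 — sample variances and covariances s[i,j] = (1/(n-1)) · Σ_k (x_{k,i} - mean_i) · (x_{k,j} - mean_j), with n-1 = 5:
  s[X_1,X_1] = ((1.6667)·(1.6667) + (2.6667)·(2.6667) + (-4.3333)·(-4.3333) + (-0.3333)·(-0.3333) + (-2.3333)·(-2.3333) + (2.6667)·(2.6667)) / 5 = 41.3333/5 = 8.2667
  s[X_1,X_2] = ((1.6667)·(1.8333) + (2.6667)·(-1.1667) + (-4.3333)·(1.8333) + (-0.3333)·(1.8333) + (-2.3333)·(0.8333) + (2.6667)·(-5.1667)) / 5 = -24.3333/5 = -4.8667
  s[X_2,X_2] = ((1.8333)·(1.8333) + (-1.1667)·(-1.1667) + (1.8333)·(1.8333) + (1.8333)·(1.8333) + (0.8333)·(0.8333) + (-5.1667)·(-5.1667)) / 5 = 38.8333/5 = 7.7667
  Sample standard deviations s_i = √(s[i,i]):
  s(X_1) = √(8.2667) = 2.8752
  s(X_2) = √(7.7667) = 2.7869

Step 3 — r_{ij} = s_{ij} / (s_i · s_j):
  r[X_1,X_1] = 1 (diagonal).
  r[X_1,X_2] = -4.8667 / (2.8752 · 2.7869) = -4.8667 / 8.0128 = -0.6074
  r[X_2,X_2] = 1 (diagonal).

R is symmetric with unit diagonal. Assembling:

R = [[1, -0.6074],
 [-0.6074, 1]]


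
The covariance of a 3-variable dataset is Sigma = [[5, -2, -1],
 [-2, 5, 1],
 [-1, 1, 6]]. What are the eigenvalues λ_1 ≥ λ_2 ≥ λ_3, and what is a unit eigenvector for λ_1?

Step 1 — characteristic polynomial p(λ) = det(λI - Sigma) = λ³ - tr·λ² + c_1·λ - det, where tr = trace, c_1 = sum of the principal 2×2 minors, det = det(Sigma):
  tr = 5 + 5 + 6 = 16,
  c_1 = (5·5 - (-2)²) + (5·6 - (-1)²) + (5·6 - (1)²) = 21 + 29 + 29 = 79,
  det = 5·(5·6 - (1)²) - (-2)·((-2)·6 - (1)·(-1)) + (-1)·((-2)·(1) - 5·(-1)) = 5·(29) - (-2)·(-11) + (-1)·(3) = 120.
  So p(λ) = λ³ - 16λ² + 79λ - 120.
Step 2 — look for an integer root (rational root theorem: any rational root is an integer divisor of 120). Testing λ = 3:
  p(3) = 27 - 144 + 237 - 120 = 0  ✓
  Dividing out (λ - 3): p(λ) = (λ - 3)(λ² - 13λ + 40).
Step 3 — remaining eigenvalues from the quadratic λ² - 13λ + 40 = 0:
  Δ = 13² - 4·40 = 169 - 160 = 9,  λ = (13 ± √9)/2 = (13 ± 3)/2 = 8 or 5.
  Sorted: λ_1 = 8,  λ_2 = 5,  λ_3 = 3  (check: sum = 16 = tr ✓).

Step 4 — unit eigenvector for λ_1 = 8: v spans the null space of (Sigma - λ_1 I), whose rows are
  r_1 = (-3, -2, -1),  r_2 = (-2, -3, 1),  r_3 = (-1, 1, -2).
  v is orthogonal to every row, so take v ∝ r_1 × r_2 = ((-2)·(1) - (-1)·(-3), (-1)·(-2) - (-3)·(1), (-3)·(-3) - (-2)·(-2)) = (-5, 5, 5).
  Rescale (divide by 5; multiply by -1 so the first nonzero entry is positive): u = (1, -1, -1).
  ||u|| = √((1)² + (-1)² + (-1)²) = √(3) ≈ 1.7321,  v_1 = u/||u|| ≈ (0.5774, -0.5774, -0.5774) (||v_1|| = 1).

λ_1 = 8,  λ_2 = 5,  λ_3 = 3;  v_1 ≈ (0.5774, -0.5774, -0.5774)


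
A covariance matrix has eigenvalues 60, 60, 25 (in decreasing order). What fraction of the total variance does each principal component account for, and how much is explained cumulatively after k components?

Step 1 — total variance = trace(Sigma) = Σ λ_i = 60 + 60 + 25 = 145.

Step 2 — fraction explained by component i = λ_i / Σ λ:
  PC1: 60/145 = 0.4138
  PC2: 60/145 = 0.4138
  PC3: 25/145 = 0.1724

Step 3 — cumulative fraction after k components = (λ_1 + ... + λ_k) / Σ λ:
  k = 1: 60/145 = 0.4138
  k = 2: (60 + 60)/145 = 120/145 = 0.8276
  k = 3: (60 + 60 + 25)/145 = 145/145 = 1

Summary (fraction, with percent):

explained: PC1 0.4138 (41.38%), PC2 0.4138 (41.38%), PC3 0.1724 (17.24%);  cumulative: 0.4138, 0.8276, 1


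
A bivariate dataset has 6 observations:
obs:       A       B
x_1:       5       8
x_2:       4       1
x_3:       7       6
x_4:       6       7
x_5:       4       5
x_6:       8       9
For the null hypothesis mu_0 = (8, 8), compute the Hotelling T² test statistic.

Step 1 — sample mean vector:
  mean(A) = (5 + 4 + 7 + 6 + 4 + 8) / 6 = 34/6 = 5.6667
  mean(B) = (8 + 1 + 6 + 7 + 5 + 9) / 6 = 36/6 = 6
  x̄ = (5.6667, 6),  deviation x̄ - mu_0 = (5.6667, 6) - (8, 8) = (-2.3333, -2).

Step 2 — sample covariance matrix, S[i,j] = (1/(n-1)) · Σ_k (x_{k,i} - mean_i) · (x_{k,j} - mean_j), divisor n-1 = 5:
  S[A,A] = ((-0.6667)·(-0.6667) + (-1.6667)·(-1.6667) + (1.3333)·(1.3333) + (0.3333)·(0.3333) + (-1.6667)·(-1.6667) + (2.3333)·(2.3333)) / 5 = 13.3333/5 = 2.6667
  S[A,B] = ((-0.6667)·(2) + (-1.6667)·(-5) + (1.3333)·(0) + (0.3333)·(1) + (-1.6667)·(-1) + (2.3333)·(3)) / 5 = 16/5 = 3.2
  S[B,B] = ((2)·(2) + (-5)·(-5) + (0)·(0) + (1)·(1) + (-1)·(-1) + (3)·(3)) / 5 = 40/5 = 8
  S = [[2.6667, 3.2],
 [3.2, 8]].

Step 3 — invert S. det(S) = 2.6667·8 - (3.2)² = 11.0933.
  S^{-1} = (1/det) · [[d, -b], [-b, a]] = [[0.7212, -0.2885],
 [-0.2885, 0.2404]].

Step 4 — quadratic form (x̄ - mu_0)^T · S^{-1} · (x̄ - mu_0):
  S^{-1} · (x̄ - mu_0) = (-1.1058, 0.1923),
  (x̄ - mu_0)^T · [...] = (-2.3333)·(-1.1058) + (-2)·(0.1923) = 2.1955.

Step 5 — scale by n: T² = 6 · 2.1955 = 13.1731.

T² ≈ 13.1731


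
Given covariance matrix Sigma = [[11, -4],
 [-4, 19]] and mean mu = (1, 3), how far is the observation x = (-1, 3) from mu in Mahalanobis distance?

Step 1 — centre the observation: (x - mu) = (-2, 0).

Step 2 — invert Sigma. det(Sigma) = 11·19 - (-4)² = 193.
  Sigma^{-1} = (1/det) · [[d, -b], [-b, a]] = [[0.0984, 0.0207],
 [0.0207, 0.057]].

Step 3 — form the quadratic (x - mu)^T · Sigma^{-1} · (x - mu):
  Sigma^{-1} · (x - mu) = (-0.1969, -0.0415).
  (x - mu)^T · [Sigma^{-1} · (x - mu)] = (-2)·(-0.1969) + (0)·(-0.0415) = 0.3938.

Step 4 — take square root: d = √(0.3938) ≈ 0.6275.

d(x, mu) = √(0.3938) ≈ 0.6275


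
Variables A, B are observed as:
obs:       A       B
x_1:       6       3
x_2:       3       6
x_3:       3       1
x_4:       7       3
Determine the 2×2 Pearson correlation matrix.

Step 1 — column means:
  mean(A) = (6 + 3 + 3 + 7) / 4 = 19/4 = 4.75
  mean(B) = (3 + 6 + 1 + 3) / 4 = 13/4 = 3.25

Step 2 — sample variances and covariances s[i,j] = (1/(n-1)) · Σ_k (x_{k,i} - mean_i) · (x_{k,j} - mean_j), with n-1 = 3:
  s[A,A] = ((1.25)·(1.25) + (-1.75)·(-1.75) + (-1.75)·(-1.75) + (2.25)·(2.25)) / 3 = 12.75/3 = 4.25
  s[A,B] = ((1.25)·(-0.25) + (-1.75)·(2.75) + (-1.75)·(-2.25) + (2.25)·(-0.25)) / 3 = -1.75/3 = -0.5833
  s[B,B] = ((-0.25)·(-0.25) + (2.75)·(2.75) + (-2.25)·(-2.25) + (-0.25)·(-0.25)) / 3 = 12.75/3 = 4.25
  Sample standard deviations s_i = √(s[i,i]):
  s(A) = √(4.25) = 2.0616
  s(B) = √(4.25) = 2.0616

Step 3 — r_{ij} = s_{ij} / (s_i · s_j):
  r[A,A] = 1 (diagonal).
  r[A,B] = -0.5833 / (2.0616 · 2.0616) = -0.5833 / 4.25 = -0.1373
  r[B,B] = 1 (diagonal).

R is symmetric with unit diagonal. Assembling:

R = [[1, -0.1373],
 [-0.1373, 1]]


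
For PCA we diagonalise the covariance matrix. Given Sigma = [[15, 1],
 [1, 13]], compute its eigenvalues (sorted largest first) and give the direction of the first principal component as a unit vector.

Step 1 — characteristic polynomial of 2×2 Sigma:
  det(Sigma - λI) = λ² - trace · λ + det = 0.
  trace = 15 + 13 = 28, det = 15·13 - (1)² = 194.
Step 2 — discriminant:
  Δ = trace² - 4·det = 784 - 776 = 8.
Step 3 — eigenvalues:
  λ = (trace ± √Δ)/2 = (28 ± 2.8284)/2,
  λ_1 = 15.4142,  λ_2 = 12.5858.

Step 4 — unit eigenvector for λ_1: solve (Sigma - λ_1 I)v = 0. First row:
  (15 - 15.4142)·v_x + (1)·v_y = 0, i.e. (-0.4142)·v_x + (1)·v_y = 0,
  so v ∝ (b, λ_1 - a) = (1, 0.4142) = u.
  ||u|| = √((1)² + (0.4142)²) = √(1.1716) ≈ 1.0824,
  v_1 = u/||u|| ≈ (0.9239, 0.3827) (||v_1|| = 1).

λ_1 = 15.4142,  λ_2 = 12.5858;  v_1 ≈ (0.9239, 0.3827)


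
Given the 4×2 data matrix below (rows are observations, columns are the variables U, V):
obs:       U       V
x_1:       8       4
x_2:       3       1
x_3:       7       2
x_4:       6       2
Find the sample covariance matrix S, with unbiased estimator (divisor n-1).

Step 1 — column means:
  mean(U) = (8 + 3 + 7 + 6) / 4 = 24/4 = 6
  mean(V) = (4 + 1 + 2 + 2) / 4 = 9/4 = 2.25

Step 2 — sample covariance S[i,j] = (1/(n-1)) · Σ_k (x_{k,i} - mean_i) · (x_{k,j} - mean_j), with n-1 = 3.
  S[U,U] = ((2)·(2) + (-3)·(-3) + (1)·(1) + (0)·(0)) / 3 = 14/3 = 4.6667
  S[U,V] = ((2)·(1.75) + (-3)·(-1.25) + (1)·(-0.25) + (0)·(-0.25)) / 3 = 7/3 = 2.3333
  S[V,V] = ((1.75)·(1.75) + (-1.25)·(-1.25) + (-0.25)·(-0.25) + (-0.25)·(-0.25)) / 3 = 4.75/3 = 1.5833

S is symmetric (S[j,i] = S[i,j]). Assembling:

S = [[4.6667, 2.3333],
 [2.3333, 1.5833]]


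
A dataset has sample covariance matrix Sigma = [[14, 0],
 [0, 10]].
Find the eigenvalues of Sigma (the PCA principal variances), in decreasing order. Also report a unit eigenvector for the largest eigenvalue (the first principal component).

Step 1 — characteristic polynomial of 2×2 Sigma:
  det(Sigma - λI) = λ² - trace · λ + det = 0.
  trace = 14 + 10 = 24, det = 14·10 - (0)² = 140.
Step 2 — discriminant:
  Δ = trace² - 4·det = 576 - 560 = 16.
Step 3 — eigenvalues:
  λ = (trace ± √Δ)/2 = (24 ± 4)/2,
  λ_1 = 14,  λ_2 = 10.

Step 4 — unit eigenvector for λ_1: Sigma is diagonal, so its eigenvectors are the coordinate axes. λ_1 = 14 is the diagonal entry on the first coordinate axis, hence
  v_1 = (1, 0) (||v_1|| = 1).

λ_1 = 14,  λ_2 = 10;  v_1 ≈ (1, 0)


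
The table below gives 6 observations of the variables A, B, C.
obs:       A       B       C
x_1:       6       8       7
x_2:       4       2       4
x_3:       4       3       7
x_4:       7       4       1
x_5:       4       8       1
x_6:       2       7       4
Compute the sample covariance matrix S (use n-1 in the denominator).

Step 1 — column means:
  mean(A) = (6 + 4 + 4 + 7 + 4 + 2) / 6 = 27/6 = 4.5
  mean(B) = (8 + 2 + 3 + 4 + 8 + 7) / 6 = 32/6 = 5.3333
  mean(C) = (7 + 4 + 7 + 1 + 1 + 4) / 6 = 24/6 = 4

Step 2 — sample covariance S[i,j] = (1/(n-1)) · Σ_k (x_{k,i} - mean_i) · (x_{k,j} - mean_j), with n-1 = 5.
  S[A,A] = ((1.5)·(1.5) + (-0.5)·(-0.5) + (-0.5)·(-0.5) + (2.5)·(2.5) + (-0.5)·(-0.5) + (-2.5)·(-2.5)) / 5 = 15.5/5 = 3.1
  S[A,B] = ((1.5)·(2.6667) + (-0.5)·(-3.3333) + (-0.5)·(-2.3333) + (2.5)·(-1.3333) + (-0.5)·(2.6667) + (-2.5)·(1.6667)) / 5 = -2/5 = -0.4
  S[A,C] = ((1.5)·(3) + (-0.5)·(0) + (-0.5)·(3) + (2.5)·(-3) + (-0.5)·(-3) + (-2.5)·(0)) / 5 = -3/5 = -0.6
  S[B,B] = ((2.6667)·(2.6667) + (-3.3333)·(-3.3333) + (-2.3333)·(-2.3333) + (-1.3333)·(-1.3333) + (2.6667)·(2.6667) + (1.6667)·(1.6667)) / 5 = 35.3333/5 = 7.0667
  S[B,C] = ((2.6667)·(3) + (-3.3333)·(0) + (-2.3333)·(3) + (-1.3333)·(-3) + (2.6667)·(-3) + (1.6667)·(0)) / 5 = -3/5 = -0.6
  S[C,C] = ((3)·(3) + (0)·(0) + (3)·(3) + (-3)·(-3) + (-3)·(-3) + (0)·(0)) / 5 = 36/5 = 7.2

S is symmetric (S[j,i] = S[i,j]). Assembling:

S = [[3.1, -0.4, -0.6],
 [-0.4, 7.0667, -0.6],
 [-0.6, -0.6, 7.2]]


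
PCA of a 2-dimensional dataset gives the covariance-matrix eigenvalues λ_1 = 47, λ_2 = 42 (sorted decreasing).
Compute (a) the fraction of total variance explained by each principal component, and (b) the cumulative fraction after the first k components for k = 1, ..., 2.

Step 1 — total variance = trace(Sigma) = Σ λ_i = 47 + 42 = 89.

Step 2 — fraction explained by component i = λ_i / Σ λ:
  PC1: 47/89 = 0.5281
  PC2: 42/89 = 0.4719

Step 3 — cumulative fraction after k components = (λ_1 + ... + λ_k) / Σ λ:
  k = 1: 47/89 = 0.5281
  k = 2: (47 + 42)/89 = 89/89 = 1

Summary (fraction, with percent):

explained: PC1 0.5281 (52.81%), PC2 0.4719 (47.19%);  cumulative: 0.5281, 1


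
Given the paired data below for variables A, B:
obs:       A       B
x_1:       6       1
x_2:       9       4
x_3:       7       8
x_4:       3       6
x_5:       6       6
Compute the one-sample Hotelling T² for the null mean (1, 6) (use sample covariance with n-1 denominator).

Step 1 — sample mean vector:
  mean(A) = (6 + 9 + 7 + 3 + 6) / 5 = 31/5 = 6.2
  mean(B) = (1 + 4 + 8 + 6 + 6) / 5 = 25/5 = 5
  x̄ = (6.2, 5),  deviation x̄ - mu_0 = (6.2, 5) - (1, 6) = (5.2, -1).

Step 2 — sample covariance matrix, S[i,j] = (1/(n-1)) · Σ_k (x_{k,i} - mean_i) · (x_{k,j} - mean_j), divisor n-1 = 4:
  S[A,A] = ((-0.2)·(-0.2) + (2.8)·(2.8) + (0.8)·(0.8) + (-3.2)·(-3.2) + (-0.2)·(-0.2)) / 4 = 18.8/4 = 4.7
  S[A,B] = ((-0.2)·(-4) + (2.8)·(-1) + (0.8)·(3) + (-3.2)·(1) + (-0.2)·(1)) / 4 = -3/4 = -0.75
  S[B,B] = ((-4)·(-4) + (-1)·(-1) + (3)·(3) + (1)·(1) + (1)·(1)) / 4 = 28/4 = 7
  S = [[4.7, -0.75],
 [-0.75, 7]].

Step 3 — invert S. det(S) = 4.7·7 - (-0.75)² = 32.3375.
  S^{-1} = (1/det) · [[d, -b], [-b, a]] = [[0.2165, 0.0232],
 [0.0232, 0.1453]].

Step 4 — quadratic form (x̄ - mu_0)^T · S^{-1} · (x̄ - mu_0):
  S^{-1} · (x̄ - mu_0) = (1.1024, -0.0247),
  (x̄ - mu_0)^T · [...] = (5.2)·(1.1024) + (-1)·(-0.0247) = 5.7574.

Step 5 — scale by n: T² = 5 · 5.7574 = 28.787.

T² ≈ 28.787


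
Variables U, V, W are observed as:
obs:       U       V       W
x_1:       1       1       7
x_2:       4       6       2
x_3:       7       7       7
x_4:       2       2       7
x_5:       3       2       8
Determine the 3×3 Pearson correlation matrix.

Step 1 — column means:
  mean(U) = (1 + 4 + 7 + 2 + 3) / 5 = 17/5 = 3.4
  mean(V) = (1 + 6 + 7 + 2 + 2) / 5 = 18/5 = 3.6
  mean(W) = (7 + 2 + 7 + 7 + 8) / 5 = 31/5 = 6.2

Step 2 — sample variances and covariances s[i,j] = (1/(n-1)) · Σ_k (x_{k,i} - mean_i) · (x_{k,j} - mean_j), with n-1 = 4:
  s[U,U] = ((-2.4)·(-2.4) + (0.6)·(0.6) + (3.6)·(3.6) + (-1.4)·(-1.4) + (-0.4)·(-0.4)) / 4 = 21.2/4 = 5.3
  s[U,V] = ((-2.4)·(-2.6) + (0.6)·(2.4) + (3.6)·(3.4) + (-1.4)·(-1.6) + (-0.4)·(-1.6)) / 4 = 22.8/4 = 5.7
  s[U,W] = ((-2.4)·(0.8) + (0.6)·(-4.2) + (3.6)·(0.8) + (-1.4)·(0.8) + (-0.4)·(1.8)) / 4 = -3.4/4 = -0.85
  s[V,V] = ((-2.6)·(-2.6) + (2.4)·(2.4) + (3.4)·(3.4) + (-1.6)·(-1.6) + (-1.6)·(-1.6)) / 4 = 29.2/4 = 7.3
  s[V,W] = ((-2.6)·(0.8) + (2.4)·(-4.2) + (3.4)·(0.8) + (-1.6)·(0.8) + (-1.6)·(1.8)) / 4 = -13.6/4 = -3.4
  s[W,W] = ((0.8)·(0.8) + (-4.2)·(-4.2) + (0.8)·(0.8) + (0.8)·(0.8) + (1.8)·(1.8)) / 4 = 22.8/4 = 5.7
  Sample standard deviations s_i = √(s[i,i]):
  s(U) = √(5.3) = 2.3022
  s(V) = √(7.3) = 2.7019
  s(W) = √(5.7) = 2.3875

Step 3 — r_{ij} = s_{ij} / (s_i · s_j):
  r[U,U] = 1 (diagonal).
  r[U,V] = 5.7 / (2.3022 · 2.7019) = 5.7 / 6.2201 = 0.9164
  r[U,W] = -0.85 / (2.3022 · 2.3875) = -0.85 / 5.4964 = -0.1546
  r[V,V] = 1 (diagonal).
  r[V,W] = -3.4 / (2.7019 · 2.3875) = -3.4 / 6.4506 = -0.5271
  r[W,W] = 1 (diagonal).

R is symmetric with unit diagonal. Assembling:

R = [[1, 0.9164, -0.1546],
 [0.9164, 1, -0.5271],
 [-0.1546, -0.5271, 1]]


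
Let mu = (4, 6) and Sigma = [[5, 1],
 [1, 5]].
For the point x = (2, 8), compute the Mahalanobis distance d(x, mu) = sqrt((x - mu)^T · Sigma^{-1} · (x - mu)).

Step 1 — centre the observation: (x - mu) = (-2, 2).

Step 2 — invert Sigma. det(Sigma) = 5·5 - (1)² = 24.
  Sigma^{-1} = (1/det) · [[d, -b], [-b, a]] = [[0.2083, -0.0417],
 [-0.0417, 0.2083]].

Step 3 — form the quadratic (x - mu)^T · Sigma^{-1} · (x - mu):
  Sigma^{-1} · (x - mu) = (-0.5, 0.5).
  (x - mu)^T · [Sigma^{-1} · (x - mu)] = (-2)·(-0.5) + (2)·(0.5) = 2.

Step 4 — take square root: d = √(2) ≈ 1.4142.

d(x, mu) = √(2) ≈ 1.4142


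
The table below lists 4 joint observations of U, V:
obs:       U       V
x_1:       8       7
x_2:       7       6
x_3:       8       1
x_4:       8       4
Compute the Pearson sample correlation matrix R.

Step 1 — column means:
  mean(U) = (8 + 7 + 8 + 8) / 4 = 31/4 = 7.75
  mean(V) = (7 + 6 + 1 + 4) / 4 = 18/4 = 4.5

Step 2 — sample variances and covariances s[i,j] = (1/(n-1)) · Σ_k (x_{k,i} - mean_i) · (x_{k,j} - mean_j), with n-1 = 3:
  s[U,U] = ((0.25)·(0.25) + (-0.75)·(-0.75) + (0.25)·(0.25) + (0.25)·(0.25)) / 3 = 0.75/3 = 0.25
  s[U,V] = ((0.25)·(2.5) + (-0.75)·(1.5) + (0.25)·(-3.5) + (0.25)·(-0.5)) / 3 = -1.5/3 = -0.5
  s[V,V] = ((2.5)·(2.5) + (1.5)·(1.5) + (-3.5)·(-3.5) + (-0.5)·(-0.5)) / 3 = 21/3 = 7
  Sample standard deviations s_i = √(s[i,i]):
  s(U) = √(0.25) = 0.5
  s(V) = √(7) = 2.6458

Step 3 — r_{ij} = s_{ij} / (s_i · s_j):
  r[U,U] = 1 (diagonal).
  r[U,V] = -0.5 / (0.5 · 2.6458) = -0.5 / 1.3229 = -0.378
  r[V,V] = 1 (diagonal).

R is symmetric with unit diagonal. Assembling:

R = [[1, -0.378],
 [-0.378, 1]]


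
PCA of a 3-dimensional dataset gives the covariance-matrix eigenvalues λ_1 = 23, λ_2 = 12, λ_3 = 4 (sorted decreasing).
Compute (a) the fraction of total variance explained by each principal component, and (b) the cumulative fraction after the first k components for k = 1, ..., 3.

Step 1 — total variance = trace(Sigma) = Σ λ_i = 23 + 12 + 4 = 39.

Step 2 — fraction explained by component i = λ_i / Σ λ:
  PC1: 23/39 = 0.5897
  PC2: 12/39 = 0.3077
  PC3: 4/39 = 0.1026

Step 3 — cumulative fraction after k components = (λ_1 + ... + λ_k) / Σ λ:
  k = 1: 23/39 = 0.5897
  k = 2: (23 + 12)/39 = 35/39 = 0.8974
  k = 3: (23 + 12 + 4)/39 = 39/39 = 1

Summary (fraction, with percent):

explained: PC1 0.5897 (58.97%), PC2 0.3077 (30.77%), PC3 0.1026 (10.26%);  cumulative: 0.5897, 0.8974, 1


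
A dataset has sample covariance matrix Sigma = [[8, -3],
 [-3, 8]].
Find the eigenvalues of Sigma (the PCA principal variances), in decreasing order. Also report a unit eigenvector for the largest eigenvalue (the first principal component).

Step 1 — characteristic polynomial of 2×2 Sigma:
  det(Sigma - λI) = λ² - trace · λ + det = 0.
  trace = 8 + 8 = 16, det = 8·8 - (-3)² = 55.
Step 2 — discriminant:
  Δ = trace² - 4·det = 256 - 220 = 36.
Step 3 — eigenvalues:
  λ = (trace ± √Δ)/2 = (16 ± 6)/2,
  λ_1 = 11,  λ_2 = 5.

Step 4 — unit eigenvector for λ_1: solve (Sigma - λ_1 I)v = 0. First row:
  (8 - 11)·v_x + (-3)·v_y = 0, i.e. (-3)·v_x + (-3)·v_y = 0,
  so v ∝ (b, λ_1 - a) = (-3, 3); multiply by -1 so the first entry is positive: u = (3, -3).
  ||u|| = √((3)² + (-3)²) = √(18) ≈ 4.2426,
  v_1 = u/||u|| ≈ (0.7071, -0.7071) (||v_1|| = 1).

λ_1 = 11,  λ_2 = 5;  v_1 ≈ (0.7071, -0.7071)


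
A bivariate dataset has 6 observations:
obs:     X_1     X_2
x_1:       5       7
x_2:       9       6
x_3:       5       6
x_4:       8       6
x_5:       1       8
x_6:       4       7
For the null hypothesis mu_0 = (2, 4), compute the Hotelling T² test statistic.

Step 1 — sample mean vector:
  mean(X_1) = (5 + 9 + 5 + 8 + 1 + 4) / 6 = 32/6 = 5.3333
  mean(X_2) = (7 + 6 + 6 + 6 + 8 + 7) / 6 = 40/6 = 6.6667
  x̄ = (5.3333, 6.6667),  deviation x̄ - mu_0 = (5.3333, 6.6667) - (2, 4) = (3.3333, 2.6667).

Step 2 — sample covariance matrix, S[i,j] = (1/(n-1)) · Σ_k (x_{k,i} - mean_i) · (x_{k,j} - mean_j), divisor n-1 = 5:
  S[X_1,X_1] = ((-0.3333)·(-0.3333) + (3.6667)·(3.6667) + (-0.3333)·(-0.3333) + (2.6667)·(2.6667) + (-4.3333)·(-4.3333) + (-1.3333)·(-1.3333)) / 5 = 41.3333/5 = 8.2667
  S[X_1,X_2] = ((-0.3333)·(0.3333) + (3.6667)·(-0.6667) + (-0.3333)·(-0.6667) + (2.6667)·(-0.6667) + (-4.3333)·(1.3333) + (-1.3333)·(0.3333)) / 5 = -10.3333/5 = -2.0667
  S[X_2,X_2] = ((0.3333)·(0.3333) + (-0.6667)·(-0.6667) + (-0.6667)·(-0.6667) + (-0.6667)·(-0.6667) + (1.3333)·(1.3333) + (0.3333)·(0.3333)) / 5 = 3.3333/5 = 0.6667
  S = [[8.2667, -2.0667],
 [-2.0667, 0.6667]].

Step 3 — invert S. det(S) = 8.2667·0.6667 - (-2.0667)² = 1.24.
  S^{-1} = (1/det) · [[d, -b], [-b, a]] = [[0.5376, 1.6667],
 [1.6667, 6.6667]].

Step 4 — quadratic form (x̄ - mu_0)^T · S^{-1} · (x̄ - mu_0):
  S^{-1} · (x̄ - mu_0) = (6.2366, 23.3333),
  (x̄ - mu_0)^T · [...] = (3.3333)·(6.2366) + (2.6667)·(23.3333) = 83.0108.

Step 5 — scale by n: T² = 6 · 83.0108 = 498.0645.

T² ≈ 498.0645


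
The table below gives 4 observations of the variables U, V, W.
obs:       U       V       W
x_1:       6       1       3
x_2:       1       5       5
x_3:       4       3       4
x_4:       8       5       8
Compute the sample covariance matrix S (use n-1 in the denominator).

Step 1 — column means:
  mean(U) = (6 + 1 + 4 + 8) / 4 = 19/4 = 4.75
  mean(V) = (1 + 5 + 3 + 5) / 4 = 14/4 = 3.5
  mean(W) = (3 + 5 + 4 + 8) / 4 = 20/4 = 5

Step 2 — sample covariance S[i,j] = (1/(n-1)) · Σ_k (x_{k,i} - mean_i) · (x_{k,j} - mean_j), with n-1 = 3.
  S[U,U] = ((1.25)·(1.25) + (-3.75)·(-3.75) + (-0.75)·(-0.75) + (3.25)·(3.25)) / 3 = 26.75/3 = 8.9167
  S[U,V] = ((1.25)·(-2.5) + (-3.75)·(1.5) + (-0.75)·(-0.5) + (3.25)·(1.5)) / 3 = -3.5/3 = -1.1667
  S[U,W] = ((1.25)·(-2) + (-3.75)·(0) + (-0.75)·(-1) + (3.25)·(3)) / 3 = 8/3 = 2.6667
  S[V,V] = ((-2.5)·(-2.5) + (1.5)·(1.5) + (-0.5)·(-0.5) + (1.5)·(1.5)) / 3 = 11/3 = 3.6667
  S[V,W] = ((-2.5)·(-2) + (1.5)·(0) + (-0.5)·(-1) + (1.5)·(3)) / 3 = 10/3 = 3.3333
  S[W,W] = ((-2)·(-2) + (0)·(0) + (-1)·(-1) + (3)·(3)) / 3 = 14/3 = 4.6667

S is symmetric (S[j,i] = S[i,j]). Assembling:

S = [[8.9167, -1.1667, 2.6667],
 [-1.1667, 3.6667, 3.3333],
 [2.6667, 3.3333, 4.6667]]


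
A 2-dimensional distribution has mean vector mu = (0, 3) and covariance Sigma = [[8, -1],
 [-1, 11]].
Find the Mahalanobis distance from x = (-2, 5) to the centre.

Step 1 — centre the observation: (x - mu) = (-2, 2).

Step 2 — invert Sigma. det(Sigma) = 8·11 - (-1)² = 87.
  Sigma^{-1} = (1/det) · [[d, -b], [-b, a]] = [[0.1264, 0.0115],
 [0.0115, 0.092]].

Step 3 — form the quadratic (x - mu)^T · Sigma^{-1} · (x - mu):
  Sigma^{-1} · (x - mu) = (-0.2299, 0.1609).
  (x - mu)^T · [Sigma^{-1} · (x - mu)] = (-2)·(-0.2299) + (2)·(0.1609) = 0.7816.

Step 4 — take square root: d = √(0.7816) ≈ 0.8841.

d(x, mu) = √(0.7816) ≈ 0.8841


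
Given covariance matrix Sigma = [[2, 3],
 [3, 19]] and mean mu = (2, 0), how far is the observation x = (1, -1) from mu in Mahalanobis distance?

Step 1 — centre the observation: (x - mu) = (-1, -1).

Step 2 — invert Sigma. det(Sigma) = 2·19 - (3)² = 29.
  Sigma^{-1} = (1/det) · [[d, -b], [-b, a]] = [[0.6552, -0.1034],
 [-0.1034, 0.069]].

Step 3 — form the quadratic (x - mu)^T · Sigma^{-1} · (x - mu):
  Sigma^{-1} · (x - mu) = (-0.5517, 0.0345).
  (x - mu)^T · [Sigma^{-1} · (x - mu)] = (-1)·(-0.5517) + (-1)·(0.0345) = 0.5172.

Step 4 — take square root: d = √(0.5172) ≈ 0.7192.

d(x, mu) = √(0.5172) ≈ 0.7192


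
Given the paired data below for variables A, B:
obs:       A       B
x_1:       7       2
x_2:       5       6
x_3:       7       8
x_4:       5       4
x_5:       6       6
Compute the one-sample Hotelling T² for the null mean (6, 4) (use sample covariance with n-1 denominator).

Step 1 — sample mean vector:
  mean(A) = (7 + 5 + 7 + 5 + 6) / 5 = 30/5 = 6
  mean(B) = (2 + 6 + 8 + 4 + 6) / 5 = 26/5 = 5.2
  x̄ = (6, 5.2),  deviation x̄ - mu_0 = (6, 5.2) - (6, 4) = (0, 1.2).

Step 2 — sample covariance matrix, S[i,j] = (1/(n-1)) · Σ_k (x_{k,i} - mean_i) · (x_{k,j} - mean_j), divisor n-1 = 4:
  S[A,A] = ((1)·(1) + (-1)·(-1) + (1)·(1) + (-1)·(-1) + (0)·(0)) / 4 = 4/4 = 1
  S[A,B] = ((1)·(-3.2) + (-1)·(0.8) + (1)·(2.8) + (-1)·(-1.2) + (0)·(0.8)) / 4 = 0/4 = 0
  S[B,B] = ((-3.2)·(-3.2) + (0.8)·(0.8) + (2.8)·(2.8) + (-1.2)·(-1.2) + (0.8)·(0.8)) / 4 = 20.8/4 = 5.2
  S = [[1, 0],
 [0, 5.2]].

Step 3 — invert S. det(S) = 1·5.2 - (0)² = 5.2.
  S^{-1} = (1/det) · [[d, -b], [-b, a]] = [[1, 0],
 [0, 0.1923]].

Step 4 — quadratic form (x̄ - mu_0)^T · S^{-1} · (x̄ - mu_0):
  S^{-1} · (x̄ - mu_0) = (0, 0.2308),
  (x̄ - mu_0)^T · [...] = (0)·(0) + (1.2)·(0.2308) = 0.2769.

Step 5 — scale by n: T² = 5 · 0.2769 = 1.3846.

T² ≈ 1.3846


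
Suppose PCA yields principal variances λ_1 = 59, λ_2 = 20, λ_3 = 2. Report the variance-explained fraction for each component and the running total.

Step 1 — total variance = trace(Sigma) = Σ λ_i = 59 + 20 + 2 = 81.

Step 2 — fraction explained by component i = λ_i / Σ λ:
  PC1: 59/81 = 0.7284
  PC2: 20/81 = 0.2469
  PC3: 2/81 = 0.0247

Step 3 — cumulative fraction after k components = (λ_1 + ... + λ_k) / Σ λ:
  k = 1: 59/81 = 0.7284
  k = 2: (59 + 20)/81 = 79/81 = 0.9753
  k = 3: (59 + 20 + 2)/81 = 81/81 = 1

Summary (fraction, with percent):

explained: PC1 0.7284 (72.84%), PC2 0.2469 (24.69%), PC3 0.0247 (2.47%);  cumulative: 0.7284, 0.9753, 1


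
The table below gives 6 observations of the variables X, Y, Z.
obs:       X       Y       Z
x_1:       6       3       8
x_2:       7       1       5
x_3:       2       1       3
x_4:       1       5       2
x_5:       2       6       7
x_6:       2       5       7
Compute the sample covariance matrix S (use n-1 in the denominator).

Step 1 — column means:
  mean(X) = (6 + 7 + 2 + 1 + 2 + 2) / 6 = 20/6 = 3.3333
  mean(Y) = (3 + 1 + 1 + 5 + 6 + 5) / 6 = 21/6 = 3.5
  mean(Z) = (8 + 5 + 3 + 2 + 7 + 7) / 6 = 32/6 = 5.3333

Step 2 — sample covariance S[i,j] = (1/(n-1)) · Σ_k (x_{k,i} - mean_i) · (x_{k,j} - mean_j), with n-1 = 5.
  S[X,X] = ((2.6667)·(2.6667) + (3.6667)·(3.6667) + (-1.3333)·(-1.3333) + (-2.3333)·(-2.3333) + (-1.3333)·(-1.3333) + (-1.3333)·(-1.3333)) / 5 = 31.3333/5 = 6.2667
  S[X,Y] = ((2.6667)·(-0.5) + (3.6667)·(-2.5) + (-1.3333)·(-2.5) + (-2.3333)·(1.5) + (-1.3333)·(2.5) + (-1.3333)·(1.5)) / 5 = -16/5 = -3.2
  S[X,Z] = ((2.6667)·(2.6667) + (3.6667)·(-0.3333) + (-1.3333)·(-2.3333) + (-2.3333)·(-3.3333) + (-1.3333)·(1.6667) + (-1.3333)·(1.6667)) / 5 = 12.3333/5 = 2.4667
  S[Y,Y] = ((-0.5)·(-0.5) + (-2.5)·(-2.5) + (-2.5)·(-2.5) + (1.5)·(1.5) + (2.5)·(2.5) + (1.5)·(1.5)) / 5 = 23.5/5 = 4.7
  S[Y,Z] = ((-0.5)·(2.6667) + (-2.5)·(-0.3333) + (-2.5)·(-2.3333) + (1.5)·(-3.3333) + (2.5)·(1.6667) + (1.5)·(1.6667)) / 5 = 7/5 = 1.4
  S[Z,Z] = ((2.6667)·(2.6667) + (-0.3333)·(-0.3333) + (-2.3333)·(-2.3333) + (-3.3333)·(-3.3333) + (1.6667)·(1.6667) + (1.6667)·(1.6667)) / 5 = 29.3333/5 = 5.8667

S is symmetric (S[j,i] = S[i,j]). Assembling:

S = [[6.2667, -3.2, 2.4667],
 [-3.2, 4.7, 1.4],
 [2.4667, 1.4, 5.8667]]


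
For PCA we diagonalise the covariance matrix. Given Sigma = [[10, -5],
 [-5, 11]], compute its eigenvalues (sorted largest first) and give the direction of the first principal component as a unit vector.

Step 1 — characteristic polynomial of 2×2 Sigma:
  det(Sigma - λI) = λ² - trace · λ + det = 0.
  trace = 10 + 11 = 21, det = 10·11 - (-5)² = 85.
Step 2 — discriminant:
  Δ = trace² - 4·det = 441 - 340 = 101.
Step 3 — eigenvalues:
  λ = (trace ± √Δ)/2 = (21 ± 10.0499)/2,
  λ_1 = 15.5249,  λ_2 = 5.4751.

Step 4 — unit eigenvector for λ_1: solve (Sigma - λ_1 I)v = 0. First row:
  (10 - 15.5249)·v_x + (-5)·v_y = 0, i.e. (-5.5249)·v_x + (-5)·v_y = 0,
  so v ∝ (b, λ_1 - a) = (-5, 5.5249); multiply by -1 so the first entry is positive: u = (5, -5.5249).
  ||u|| = √((5)² + (-5.5249)²) = √(55.5249) ≈ 7.4515,
  v_1 = u/||u|| ≈ (0.671, -0.7415) (||v_1|| = 1).

λ_1 = 15.5249,  λ_2 = 5.4751;  v_1 ≈ (0.671, -0.7415)


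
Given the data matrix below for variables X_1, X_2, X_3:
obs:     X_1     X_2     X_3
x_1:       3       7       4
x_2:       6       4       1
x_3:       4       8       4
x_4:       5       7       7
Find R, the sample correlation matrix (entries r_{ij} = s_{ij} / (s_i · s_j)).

Step 1 — column means:
  mean(X_1) = (3 + 6 + 4 + 5) / 4 = 18/4 = 4.5
  mean(X_2) = (7 + 4 + 8 + 7) / 4 = 26/4 = 6.5
  mean(X_3) = (4 + 1 + 4 + 7) / 4 = 16/4 = 4

Step 2 — sample variances and covariances s[i,j] = (1/(n-1)) · Σ_k (x_{k,i} - mean_i) · (x_{k,j} - mean_j), with n-1 = 3:
  s[X_1,X_1] = ((-1.5)·(-1.5) + (1.5)·(1.5) + (-0.5)·(-0.5) + (0.5)·(0.5)) / 3 = 5/3 = 1.6667
  s[X_1,X_2] = ((-1.5)·(0.5) + (1.5)·(-2.5) + (-0.5)·(1.5) + (0.5)·(0.5)) / 3 = -5/3 = -1.6667
  s[X_1,X_3] = ((-1.5)·(0) + (1.5)·(-3) + (-0.5)·(0) + (0.5)·(3)) / 3 = -3/3 = -1
  s[X_2,X_2] = ((0.5)·(0.5) + (-2.5)·(-2.5) + (1.5)·(1.5) + (0.5)·(0.5)) / 3 = 9/3 = 3
  s[X_2,X_3] = ((0.5)·(0) + (-2.5)·(-3) + (1.5)·(0) + (0.5)·(3)) / 3 = 9/3 = 3
  s[X_3,X_3] = ((0)·(0) + (-3)·(-3) + (0)·(0) + (3)·(3)) / 3 = 18/3 = 6
  Sample standard deviations s_i = √(s[i,i]):
  s(X_1) = √(1.6667) = 1.291
  s(X_2) = √(3) = 1.7321
  s(X_3) = √(6) = 2.4495

Step 3 — r_{ij} = s_{ij} / (s_i · s_j):
  r[X_1,X_1] = 1 (diagonal).
  r[X_1,X_2] = -1.6667 / (1.291 · 1.7321) = -1.6667 / 2.2361 = -0.7454
  r[X_1,X_3] = -1 / (1.291 · 2.4495) = -1 / 3.1623 = -0.3162
  r[X_2,X_2] = 1 (diagonal).
  r[X_2,X_3] = 3 / (1.7321 · 2.4495) = 3 / 4.2426 = 0.7071
  r[X_3,X_3] = 1 (diagonal).

R is symmetric with unit diagonal. Assembling:

R = [[1, -0.7454, -0.3162],
 [-0.7454, 1, 0.7071],
 [-0.3162, 0.7071, 1]]
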